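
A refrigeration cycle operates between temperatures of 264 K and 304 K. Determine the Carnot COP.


dT = 304 - 264 = 40 K
COP_carnot = T_cold / dT = 264 / 40
COP_carnot = 6.6

6.6


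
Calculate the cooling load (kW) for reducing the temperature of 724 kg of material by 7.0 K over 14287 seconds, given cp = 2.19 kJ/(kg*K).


Q = m * cp * dT / t
Q = 724 * 2.19 * 7.0 / 14287
Q = 0.777 kW

0.777


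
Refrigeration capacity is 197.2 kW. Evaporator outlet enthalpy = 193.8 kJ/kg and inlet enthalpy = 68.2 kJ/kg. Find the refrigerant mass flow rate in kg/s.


dh = 193.8 - 68.2 = 125.6 kJ/kg
m_dot = Q / dh = 197.2 / 125.6 = 1.5701 kg/s

1.5701


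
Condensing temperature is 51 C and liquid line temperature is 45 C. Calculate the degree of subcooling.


Subcooling = T_cond - T_liquid
Subcooling = 51 - 45
Subcooling = 6 K

6


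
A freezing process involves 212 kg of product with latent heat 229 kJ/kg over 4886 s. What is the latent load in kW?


Q_lat = m * h_fg / t
Q_lat = 212 * 229 / 4886
Q_lat = 9.94 kW

9.94


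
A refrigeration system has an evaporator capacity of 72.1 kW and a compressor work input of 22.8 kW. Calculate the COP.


COP = Q_evap / W
COP = 72.1 / 22.8
COP = 3.162

3.162


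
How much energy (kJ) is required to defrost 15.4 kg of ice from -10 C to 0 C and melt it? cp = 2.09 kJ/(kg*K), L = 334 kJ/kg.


Sensible heat = cp * dT = 2.09 * 10 = 20.9 kJ/kg
Total per kg = 20.9 + 334 = 354.9 kJ/kg
Q = m * total = 15.4 * 354.9
Q = 5465.5 kJ

5465.5


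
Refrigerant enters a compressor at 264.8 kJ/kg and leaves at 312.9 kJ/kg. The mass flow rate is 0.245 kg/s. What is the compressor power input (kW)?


dh = 312.9 - 264.8 = 48.1 kJ/kg
W = m_dot * dh = 0.245 * 48.1 = 11.78 kW

11.78


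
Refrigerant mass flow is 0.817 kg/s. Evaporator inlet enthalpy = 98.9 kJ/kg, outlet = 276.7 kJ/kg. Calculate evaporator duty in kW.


dh = 276.7 - 98.9 = 177.8 kJ/kg
Q_evap = m_dot * dh = 0.817 * 177.8
Q_evap = 145.26 kW

145.26


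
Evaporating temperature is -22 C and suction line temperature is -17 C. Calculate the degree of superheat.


Superheat = T_suction - T_evap
Superheat = -17 - (-22)
Superheat = 5 K

5


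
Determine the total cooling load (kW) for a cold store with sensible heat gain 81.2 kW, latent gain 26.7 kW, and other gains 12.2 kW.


Q_total = Q_s + Q_l + Q_misc
Q_total = 81.2 + 26.7 + 12.2
Q_total = 120.1 kW

120.1


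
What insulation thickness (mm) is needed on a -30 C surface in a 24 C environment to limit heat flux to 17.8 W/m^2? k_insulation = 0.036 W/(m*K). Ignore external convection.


dT = 24 - (-30) = 54 K
thickness = k * dT / q_max * 1000
thickness = 0.036 * 54 / 17.8 * 1000
thickness = 109.2 mm

109.2


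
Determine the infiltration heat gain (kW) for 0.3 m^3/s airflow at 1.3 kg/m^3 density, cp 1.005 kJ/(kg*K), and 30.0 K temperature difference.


Q = V_dot * rho * cp * dT
Q = 0.3 * 1.3 * 1.005 * 30.0
Q = 11.759 kW

11.759


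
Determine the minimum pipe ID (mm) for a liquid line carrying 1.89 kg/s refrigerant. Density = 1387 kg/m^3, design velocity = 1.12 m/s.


A = m_dot / (rho * v) = 1.89 / (1387 * 1.12) = 0.00121665465 m^2
d = sqrt(4*A/pi) * 1000
d = 39.4 mm

39.4


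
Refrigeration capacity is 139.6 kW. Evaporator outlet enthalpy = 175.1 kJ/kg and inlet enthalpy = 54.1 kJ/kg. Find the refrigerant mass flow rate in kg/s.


dh = 175.1 - 54.1 = 121.0 kJ/kg
m_dot = Q / dh = 139.6 / 121.0 = 1.1537 kg/s

1.1537


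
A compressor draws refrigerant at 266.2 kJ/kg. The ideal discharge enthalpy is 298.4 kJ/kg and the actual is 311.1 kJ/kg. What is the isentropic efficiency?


dh_ideal = 298.4 - 266.2 = 32.2 kJ/kg
dh_actual = 311.1 - 266.2 = 44.9 kJ/kg
eta_s = dh_ideal / dh_actual = 32.2 / 44.9
eta_s = 0.7171

0.7171


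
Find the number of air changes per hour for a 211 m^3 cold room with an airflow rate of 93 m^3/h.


ACH = flow / volume
ACH = 93 / 211
ACH = 0.441

0.441


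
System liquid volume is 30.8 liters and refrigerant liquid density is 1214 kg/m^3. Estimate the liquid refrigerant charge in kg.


Charge = V * rho / 1000
Charge = 30.8 * 1214 / 1000
Charge = 37.39 kg

37.39


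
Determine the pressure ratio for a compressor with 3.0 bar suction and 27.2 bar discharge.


PR = P_high / P_low
PR = 27.2 / 3.0
PR = 9.067

9.067


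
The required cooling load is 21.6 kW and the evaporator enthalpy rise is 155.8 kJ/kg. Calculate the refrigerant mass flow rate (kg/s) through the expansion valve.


m_dot = Q / dh
m_dot = 21.6 / 155.8
m_dot = 0.1386 kg/s

0.1386


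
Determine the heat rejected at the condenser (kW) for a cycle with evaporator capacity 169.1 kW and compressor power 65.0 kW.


Q_cond = Q_evap + W
Q_cond = 169.1 + 65.0
Q_cond = 234.1 kW

234.1


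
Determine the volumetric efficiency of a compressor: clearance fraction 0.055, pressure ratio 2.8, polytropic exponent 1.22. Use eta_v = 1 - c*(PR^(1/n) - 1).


PR^(1/n) = 2.8^(1/1.22) = 2.32553552
eta_v = 1 - 0.055 * (2.32553552 - 1)
eta_v = 0.9271

0.9271


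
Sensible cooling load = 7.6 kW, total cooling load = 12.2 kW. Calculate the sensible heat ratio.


SHR = Q_sensible / Q_total
SHR = 7.6 / 12.2
SHR = 0.623

0.623


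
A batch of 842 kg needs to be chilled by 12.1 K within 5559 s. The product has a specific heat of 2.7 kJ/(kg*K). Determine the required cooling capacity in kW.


Q = m * cp * dT / t
Q = 842 * 2.7 * 12.1 / 5559
Q = 4.948 kW

4.948


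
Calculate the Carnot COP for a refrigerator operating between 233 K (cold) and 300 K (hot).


dT = 300 - 233 = 67 K
COP_carnot = T_cold / dT = 233 / 67
COP_carnot = 3.478

3.478


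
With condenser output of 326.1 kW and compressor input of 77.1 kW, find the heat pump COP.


COP_hp = Q_cond / W
COP_hp = 326.1 / 77.1
COP_hp = 4.23

4.23


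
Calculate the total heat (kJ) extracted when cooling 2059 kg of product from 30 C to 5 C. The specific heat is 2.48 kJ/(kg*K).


dT = 30 - (5) = 25 K
Q = m * cp * dT = 2059 * 2.48 * 25
Q = 127658 kJ

127658


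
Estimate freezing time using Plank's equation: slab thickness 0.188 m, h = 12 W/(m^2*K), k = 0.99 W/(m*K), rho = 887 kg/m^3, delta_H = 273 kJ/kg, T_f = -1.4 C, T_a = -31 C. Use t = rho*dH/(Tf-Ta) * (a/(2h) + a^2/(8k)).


dT = -1.4 - (-31) = 29.6 K
term1 = a/(2h) = 0.188/(2*12) = 0.007833333333
term2 = a^2/(8k) = 0.188^2/(8*0.99) = 0.004462626263
t = rho*dH*1000/dT * (term1 + term2)
t = 887*273*1000/29.6 * (0.007833333333 + 0.004462626263)
t = 100591 s

100591


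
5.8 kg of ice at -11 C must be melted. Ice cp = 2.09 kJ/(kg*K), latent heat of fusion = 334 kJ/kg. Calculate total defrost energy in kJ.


Sensible heat = cp * dT = 2.09 * 11 = 22.99 kJ/kg
Total per kg = 22.99 + 334 = 356.99 kJ/kg
Q = m * total = 5.8 * 356.99
Q = 2070.5 kJ

2070.5


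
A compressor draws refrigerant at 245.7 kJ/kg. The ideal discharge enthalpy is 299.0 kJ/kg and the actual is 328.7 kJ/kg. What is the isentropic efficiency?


dh_ideal = 299.0 - 245.7 = 53.3 kJ/kg
dh_actual = 328.7 - 245.7 = 83.0 kJ/kg
eta_s = dh_ideal / dh_actual = 53.3 / 83.0
eta_s = 0.6422

0.6422


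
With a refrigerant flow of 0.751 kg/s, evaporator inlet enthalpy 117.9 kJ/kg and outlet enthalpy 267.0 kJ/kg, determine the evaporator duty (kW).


dh = 267.0 - 117.9 = 149.1 kJ/kg
Q_evap = m_dot * dh = 0.751 * 149.1
Q_evap = 111.97 kW

111.97


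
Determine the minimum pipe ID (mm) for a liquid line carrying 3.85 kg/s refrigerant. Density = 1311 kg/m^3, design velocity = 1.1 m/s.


A = m_dot / (rho * v) = 3.85 / (1311 * 1.1) = 0.002669717773 m^2
d = sqrt(4*A/pi) * 1000
d = 58.3 mm

58.3


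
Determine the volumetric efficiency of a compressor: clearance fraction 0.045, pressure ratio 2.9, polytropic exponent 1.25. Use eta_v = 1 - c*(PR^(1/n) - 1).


PR^(1/n) = 2.9^(1/1.25) = 2.34378839
eta_v = 1 - 0.045 * (2.34378839 - 1)
eta_v = 0.9395

0.9395


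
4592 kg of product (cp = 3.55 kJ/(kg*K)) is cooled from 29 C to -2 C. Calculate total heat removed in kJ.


dT = 29 - (-2) = 31 K
Q = m * cp * dT = 4592 * 3.55 * 31
Q = 505350 kJ

505350


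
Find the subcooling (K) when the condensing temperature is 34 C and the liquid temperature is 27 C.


Subcooling = T_cond - T_liquid
Subcooling = 34 - 27
Subcooling = 7 K

7


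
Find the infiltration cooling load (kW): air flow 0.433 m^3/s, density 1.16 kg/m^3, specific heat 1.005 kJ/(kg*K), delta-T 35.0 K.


Q = V_dot * rho * cp * dT
Q = 0.433 * 1.16 * 1.005 * 35.0
Q = 17.668 kW

17.668


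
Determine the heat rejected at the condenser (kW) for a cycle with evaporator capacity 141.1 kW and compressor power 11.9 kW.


Q_cond = Q_evap + W
Q_cond = 141.1 + 11.9
Q_cond = 153.0 kW

153.0


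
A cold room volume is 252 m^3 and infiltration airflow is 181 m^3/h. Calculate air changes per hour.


ACH = flow / volume
ACH = 181 / 252
ACH = 0.718

0.718


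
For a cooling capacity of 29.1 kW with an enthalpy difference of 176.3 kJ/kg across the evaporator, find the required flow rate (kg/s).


m_dot = Q / dh
m_dot = 29.1 / 176.3
m_dot = 0.1651 kg/s

0.1651


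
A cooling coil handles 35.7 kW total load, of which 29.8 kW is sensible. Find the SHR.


SHR = Q_sensible / Q_total
SHR = 29.8 / 35.7
SHR = 0.835

0.835


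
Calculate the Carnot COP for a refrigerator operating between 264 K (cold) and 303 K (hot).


dT = 303 - 264 = 39 K
COP_carnot = T_cold / dT = 264 / 39
COP_carnot = 6.769

6.769


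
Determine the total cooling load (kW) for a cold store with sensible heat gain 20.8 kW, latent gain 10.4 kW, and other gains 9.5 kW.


Q_total = Q_s + Q_l + Q_misc
Q_total = 20.8 + 10.4 + 9.5
Q_total = 40.7 kW

40.7


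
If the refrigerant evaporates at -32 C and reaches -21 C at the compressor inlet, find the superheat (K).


Superheat = T_suction - T_evap
Superheat = -21 - (-32)
Superheat = 11 K

11


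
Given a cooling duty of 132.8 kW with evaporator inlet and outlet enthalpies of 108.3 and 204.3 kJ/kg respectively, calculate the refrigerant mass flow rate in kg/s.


dh = 204.3 - 108.3 = 96.0 kJ/kg
m_dot = Q / dh = 132.8 / 96.0 = 1.3833 kg/s

1.3833


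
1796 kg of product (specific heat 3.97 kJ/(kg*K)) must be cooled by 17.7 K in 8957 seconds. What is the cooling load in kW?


Q = m * cp * dT / t
Q = 1796 * 3.97 * 17.7 / 8957
Q = 14.09 kW

14.09


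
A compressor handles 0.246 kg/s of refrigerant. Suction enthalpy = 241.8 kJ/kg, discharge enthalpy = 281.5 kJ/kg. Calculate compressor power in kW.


dh = 281.5 - 241.8 = 39.7 kJ/kg
W = m_dot * dh = 0.246 * 39.7 = 9.77 kW

9.77


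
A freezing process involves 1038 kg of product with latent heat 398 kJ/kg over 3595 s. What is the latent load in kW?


Q_lat = m * h_fg / t
Q_lat = 1038 * 398 / 3595
Q_lat = 114.92 kW

114.92


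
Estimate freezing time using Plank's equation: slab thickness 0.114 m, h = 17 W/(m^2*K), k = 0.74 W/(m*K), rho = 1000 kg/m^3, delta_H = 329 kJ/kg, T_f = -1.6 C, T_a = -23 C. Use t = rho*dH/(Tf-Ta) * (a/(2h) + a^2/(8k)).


dT = -1.6 - (-23) = 21.4 K
term1 = a/(2h) = 0.114/(2*17) = 0.003352941176
term2 = a^2/(8k) = 0.114^2/(8*0.74) = 0.00219527027
t = rho*dH*1000/dT * (term1 + term2)
t = 1000*329*1000/21.4 * (0.003352941176 + 0.00219527027)
t = 85297 s

85297


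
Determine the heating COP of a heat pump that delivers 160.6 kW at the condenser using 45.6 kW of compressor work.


COP_hp = Q_cond / W
COP_hp = 160.6 / 45.6
COP_hp = 3.522

3.522


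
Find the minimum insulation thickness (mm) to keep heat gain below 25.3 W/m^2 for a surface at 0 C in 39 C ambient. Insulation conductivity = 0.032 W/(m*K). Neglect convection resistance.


dT = 39 - (0) = 39 K
thickness = k * dT / q_max * 1000
thickness = 0.032 * 39 / 25.3 * 1000
thickness = 49.3 mm

49.3


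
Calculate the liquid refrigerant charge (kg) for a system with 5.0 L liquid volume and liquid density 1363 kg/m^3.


Charge = V * rho / 1000
Charge = 5.0 * 1363 / 1000
Charge = 6.82 kg

6.82


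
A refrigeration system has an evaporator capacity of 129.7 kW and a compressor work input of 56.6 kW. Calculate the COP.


COP = Q_evap / W
COP = 129.7 / 56.6
COP = 2.292

2.292


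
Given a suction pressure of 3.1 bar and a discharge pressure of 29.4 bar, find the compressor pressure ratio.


PR = P_high / P_low
PR = 29.4 / 3.1
PR = 9.484

9.484


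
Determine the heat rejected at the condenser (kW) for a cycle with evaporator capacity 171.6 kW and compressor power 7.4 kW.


Q_cond = Q_evap + W
Q_cond = 171.6 + 7.4
Q_cond = 179.0 kW

179.0


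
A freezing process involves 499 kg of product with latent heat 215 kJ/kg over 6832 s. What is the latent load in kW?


Q_lat = m * h_fg / t
Q_lat = 499 * 215 / 6832
Q_lat = 15.7 kW

15.7


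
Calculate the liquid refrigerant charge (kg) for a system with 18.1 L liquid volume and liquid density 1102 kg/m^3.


Charge = V * rho / 1000
Charge = 18.1 * 1102 / 1000
Charge = 19.95 kg

19.95


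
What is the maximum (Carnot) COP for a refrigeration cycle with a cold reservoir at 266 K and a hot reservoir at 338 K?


dT = 338 - 266 = 72 K
COP_carnot = T_cold / dT = 266 / 72
COP_carnot = 3.694

3.694


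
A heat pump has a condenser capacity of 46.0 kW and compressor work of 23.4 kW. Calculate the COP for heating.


COP_hp = Q_cond / W
COP_hp = 46.0 / 23.4
COP_hp = 1.966

1.966


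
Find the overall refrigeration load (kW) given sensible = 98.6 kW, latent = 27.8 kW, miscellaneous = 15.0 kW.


Q_total = Q_s + Q_l + Q_misc
Q_total = 98.6 + 27.8 + 15.0
Q_total = 141.4 kW

141.4


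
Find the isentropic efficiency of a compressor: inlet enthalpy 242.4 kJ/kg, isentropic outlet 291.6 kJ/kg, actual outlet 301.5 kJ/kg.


dh_ideal = 291.6 - 242.4 = 49.2 kJ/kg
dh_actual = 301.5 - 242.4 = 59.1 kJ/kg
eta_s = dh_ideal / dh_actual = 49.2 / 59.1
eta_s = 0.8325

0.8325


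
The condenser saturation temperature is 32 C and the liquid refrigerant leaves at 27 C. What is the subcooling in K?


Subcooling = T_cond - T_liquid
Subcooling = 32 - 27
Subcooling = 5 K

5


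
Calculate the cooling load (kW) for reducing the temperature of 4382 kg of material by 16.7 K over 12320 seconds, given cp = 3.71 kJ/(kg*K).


Q = m * cp * dT / t
Q = 4382 * 3.71 * 16.7 / 12320
Q = 22.037 kW

22.037


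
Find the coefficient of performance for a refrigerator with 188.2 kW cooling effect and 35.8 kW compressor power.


COP = Q_evap / W
COP = 188.2 / 35.8
COP = 5.257

5.257


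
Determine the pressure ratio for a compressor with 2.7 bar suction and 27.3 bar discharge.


PR = P_high / P_low
PR = 27.3 / 2.7
PR = 10.111

10.111


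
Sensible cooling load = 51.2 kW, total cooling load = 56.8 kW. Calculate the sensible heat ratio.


SHR = Q_sensible / Q_total
SHR = 51.2 / 56.8
SHR = 0.901

0.901


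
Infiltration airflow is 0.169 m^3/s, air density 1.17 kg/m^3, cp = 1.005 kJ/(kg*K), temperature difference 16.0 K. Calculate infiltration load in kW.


Q = V_dot * rho * cp * dT
Q = 0.169 * 1.17 * 1.005 * 16.0
Q = 3.179 kW

3.179


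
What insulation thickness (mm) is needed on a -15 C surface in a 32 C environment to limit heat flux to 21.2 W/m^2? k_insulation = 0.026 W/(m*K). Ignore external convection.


dT = 32 - (-15) = 47 K
thickness = k * dT / q_max * 1000
thickness = 0.026 * 47 / 21.2 * 1000
thickness = 57.6 mm

57.6


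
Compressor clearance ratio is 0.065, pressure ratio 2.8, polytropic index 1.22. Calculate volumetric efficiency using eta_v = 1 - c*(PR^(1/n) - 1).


PR^(1/n) = 2.8^(1/1.22) = 2.32553552
eta_v = 1 - 0.065 * (2.32553552 - 1)
eta_v = 0.9138

0.9138


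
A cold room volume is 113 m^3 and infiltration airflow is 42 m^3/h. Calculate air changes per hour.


ACH = flow / volume
ACH = 42 / 113
ACH = 0.372

0.372


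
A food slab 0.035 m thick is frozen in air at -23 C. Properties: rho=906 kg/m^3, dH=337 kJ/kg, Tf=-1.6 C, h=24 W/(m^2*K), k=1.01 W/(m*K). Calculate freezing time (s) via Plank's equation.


dT = -1.6 - (-23) = 21.4 K
term1 = a/(2h) = 0.035/(2*24) = 0.0007291666667
term2 = a^2/(8k) = 0.035^2/(8*1.01) = 0.0001516089109
t = rho*dH*1000/dT * (term1 + term2)
t = 906*337*1000/21.4 * (0.0007291666667 + 0.0001516089109)
t = 12566 s

12566


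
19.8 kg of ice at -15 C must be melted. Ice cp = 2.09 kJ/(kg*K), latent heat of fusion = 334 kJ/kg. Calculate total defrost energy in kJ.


Sensible heat = cp * dT = 2.09 * 15 = 31.35 kJ/kg
Total per kg = 31.35 + 334 = 365.35 kJ/kg
Q = m * total = 19.8 * 365.35
Q = 7233.9 kJ

7233.9


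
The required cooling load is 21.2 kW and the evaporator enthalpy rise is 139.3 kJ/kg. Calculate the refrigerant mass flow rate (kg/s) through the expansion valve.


m_dot = Q / dh
m_dot = 21.2 / 139.3
m_dot = 0.1522 kg/s

0.1522


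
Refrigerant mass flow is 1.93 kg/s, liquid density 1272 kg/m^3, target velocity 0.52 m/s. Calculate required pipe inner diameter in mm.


A = m_dot / (rho * v) = 1.93 / (1272 * 0.52) = 0.002917876149 m^2
d = sqrt(4*A/pi) * 1000
d = 61.0 mm

61.0


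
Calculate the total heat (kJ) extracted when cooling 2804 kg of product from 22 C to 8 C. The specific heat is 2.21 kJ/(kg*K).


dT = 22 - (8) = 14 K
Q = m * cp * dT = 2804 * 2.21 * 14
Q = 86756 kJ

86756


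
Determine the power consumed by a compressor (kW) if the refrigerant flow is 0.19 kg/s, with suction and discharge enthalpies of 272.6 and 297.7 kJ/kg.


dh = 297.7 - 272.6 = 25.1 kJ/kg
W = m_dot * dh = 0.19 * 25.1 = 4.77 kW

4.77


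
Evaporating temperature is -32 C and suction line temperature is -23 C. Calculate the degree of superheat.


Superheat = T_suction - T_evap
Superheat = -23 - (-32)
Superheat = 9 K

9


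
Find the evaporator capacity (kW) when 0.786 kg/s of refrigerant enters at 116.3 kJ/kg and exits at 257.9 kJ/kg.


dh = 257.9 - 116.3 = 141.6 kJ/kg
Q_evap = m_dot * dh = 0.786 * 141.6
Q_evap = 111.3 kW

111.3


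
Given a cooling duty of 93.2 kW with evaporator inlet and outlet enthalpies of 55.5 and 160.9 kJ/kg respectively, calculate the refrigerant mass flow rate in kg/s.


dh = 160.9 - 55.5 = 105.4 kJ/kg
m_dot = Q / dh = 93.2 / 105.4 = 0.8843 kg/s

0.8843


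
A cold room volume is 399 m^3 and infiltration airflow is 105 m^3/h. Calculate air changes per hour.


ACH = flow / volume
ACH = 105 / 399
ACH = 0.263

0.263


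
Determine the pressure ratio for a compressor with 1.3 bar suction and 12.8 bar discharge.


PR = P_high / P_low
PR = 12.8 / 1.3
PR = 9.846

9.846


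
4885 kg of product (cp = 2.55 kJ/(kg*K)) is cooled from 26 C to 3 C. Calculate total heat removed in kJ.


dT = 26 - (3) = 23 K
Q = m * cp * dT = 4885 * 2.55 * 23
Q = 286505 kJ

286505


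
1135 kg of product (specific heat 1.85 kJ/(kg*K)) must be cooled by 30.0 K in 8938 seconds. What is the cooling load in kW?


Q = m * cp * dT / t
Q = 1135 * 1.85 * 30.0 / 8938
Q = 7.048 kW

7.048


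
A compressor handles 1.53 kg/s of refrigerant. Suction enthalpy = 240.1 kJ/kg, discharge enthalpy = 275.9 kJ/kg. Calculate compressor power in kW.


dh = 275.9 - 240.1 = 35.8 kJ/kg
W = m_dot * dh = 1.53 * 35.8 = 54.77 kW

54.77


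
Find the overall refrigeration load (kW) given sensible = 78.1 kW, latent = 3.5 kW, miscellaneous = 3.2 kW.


Q_total = Q_s + Q_l + Q_misc
Q_total = 78.1 + 3.5 + 3.2
Q_total = 84.8 kW

84.8


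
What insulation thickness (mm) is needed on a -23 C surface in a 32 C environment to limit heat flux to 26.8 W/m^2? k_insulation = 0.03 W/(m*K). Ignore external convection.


dT = 32 - (-23) = 55 K
thickness = k * dT / q_max * 1000
thickness = 0.03 * 55 / 26.8 * 1000
thickness = 61.6 mm

61.6


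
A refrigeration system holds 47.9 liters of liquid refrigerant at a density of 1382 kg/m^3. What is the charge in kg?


Charge = V * rho / 1000
Charge = 47.9 * 1382 / 1000
Charge = 66.2 kg

66.2


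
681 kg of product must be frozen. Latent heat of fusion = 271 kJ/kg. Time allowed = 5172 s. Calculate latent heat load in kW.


Q_lat = m * h_fg / t
Q_lat = 681 * 271 / 5172
Q_lat = 35.68 kW

35.68


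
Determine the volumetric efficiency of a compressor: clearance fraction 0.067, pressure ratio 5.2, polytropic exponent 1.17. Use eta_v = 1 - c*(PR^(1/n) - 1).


PR^(1/n) = 5.2^(1/1.17) = 4.09231137
eta_v = 1 - 0.067 * (4.09231137 - 1)
eta_v = 0.7928

0.7928


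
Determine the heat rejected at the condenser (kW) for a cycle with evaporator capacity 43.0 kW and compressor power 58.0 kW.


Q_cond = Q_evap + W
Q_cond = 43.0 + 58.0
Q_cond = 101.0 kW

101.0


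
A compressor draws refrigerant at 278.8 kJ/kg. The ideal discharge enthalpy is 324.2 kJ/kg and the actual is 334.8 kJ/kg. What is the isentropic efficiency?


dh_ideal = 324.2 - 278.8 = 45.4 kJ/kg
dh_actual = 334.8 - 278.8 = 56.0 kJ/kg
eta_s = dh_ideal / dh_actual = 45.4 / 56.0
eta_s = 0.8107

0.8107


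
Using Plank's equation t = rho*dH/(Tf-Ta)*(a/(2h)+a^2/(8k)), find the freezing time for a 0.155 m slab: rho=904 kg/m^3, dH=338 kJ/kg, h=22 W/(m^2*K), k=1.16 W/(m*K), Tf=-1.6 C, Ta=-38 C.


dT = -1.6 - (-38) = 36.4 K
term1 = a/(2h) = 0.155/(2*22) = 0.003522727273
term2 = a^2/(8k) = 0.155^2/(8*1.16) = 0.002588900862
t = rho*dH*1000/dT * (term1 + term2)
t = 904*338*1000/36.4 * (0.003522727273 + 0.002588900862)
t = 51303 s

51303


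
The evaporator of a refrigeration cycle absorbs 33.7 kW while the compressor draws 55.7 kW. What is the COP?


COP = Q_evap / W
COP = 33.7 / 55.7
COP = 0.605

0.605


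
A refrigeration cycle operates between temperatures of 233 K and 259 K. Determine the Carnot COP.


dT = 259 - 233 = 26 K
COP_carnot = T_cold / dT = 233 / 26
COP_carnot = 8.962

8.962


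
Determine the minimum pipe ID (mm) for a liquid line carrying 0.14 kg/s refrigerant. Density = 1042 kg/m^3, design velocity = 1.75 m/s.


A = m_dot / (rho * v) = 0.14 / (1042 * 1.75) = 0.00007677543186 m^2
d = sqrt(4*A/pi) * 1000
d = 9.9 mm

9.9


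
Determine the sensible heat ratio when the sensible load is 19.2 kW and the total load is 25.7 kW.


SHR = Q_sensible / Q_total
SHR = 19.2 / 25.7
SHR = 0.747

0.747


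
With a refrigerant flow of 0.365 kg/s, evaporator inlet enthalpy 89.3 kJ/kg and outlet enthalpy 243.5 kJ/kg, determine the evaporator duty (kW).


dh = 243.5 - 89.3 = 154.2 kJ/kg
Q_evap = m_dot * dh = 0.365 * 154.2
Q_evap = 56.28 kW

56.28


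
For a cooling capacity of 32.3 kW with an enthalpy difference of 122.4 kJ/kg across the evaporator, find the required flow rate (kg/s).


m_dot = Q / dh
m_dot = 32.3 / 122.4
m_dot = 0.2639 kg/s

0.2639


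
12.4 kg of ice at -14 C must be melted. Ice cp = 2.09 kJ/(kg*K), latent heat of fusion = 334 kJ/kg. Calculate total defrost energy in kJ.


Sensible heat = cp * dT = 2.09 * 14 = 29.26 kJ/kg
Total per kg = 29.26 + 334 = 363.26 kJ/kg
Q = m * total = 12.4 * 363.26
Q = 4504.4 kJ

4504.4


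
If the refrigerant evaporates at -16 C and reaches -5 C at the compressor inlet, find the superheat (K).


Superheat = T_suction - T_evap
Superheat = -5 - (-16)
Superheat = 11 K

11


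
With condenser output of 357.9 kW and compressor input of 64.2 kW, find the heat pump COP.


COP_hp = Q_cond / W
COP_hp = 357.9 / 64.2
COP_hp = 5.575

5.575


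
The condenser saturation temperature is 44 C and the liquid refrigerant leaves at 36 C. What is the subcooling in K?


Subcooling = T_cond - T_liquid
Subcooling = 44 - 36
Subcooling = 8 K

8


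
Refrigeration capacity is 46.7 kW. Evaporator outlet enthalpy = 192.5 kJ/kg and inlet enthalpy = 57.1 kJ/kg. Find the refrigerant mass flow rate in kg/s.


dh = 192.5 - 57.1 = 135.4 kJ/kg
m_dot = Q / dh = 46.7 / 135.4 = 0.3449 kg/s

0.3449


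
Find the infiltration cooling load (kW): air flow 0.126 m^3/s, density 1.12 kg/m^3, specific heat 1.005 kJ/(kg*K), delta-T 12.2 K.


Q = V_dot * rho * cp * dT
Q = 0.126 * 1.12 * 1.005 * 12.2
Q = 1.73 kW

1.73


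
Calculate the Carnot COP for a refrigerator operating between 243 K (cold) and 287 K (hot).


dT = 287 - 243 = 44 K
COP_carnot = T_cold / dT = 243 / 44
COP_carnot = 5.523

5.523


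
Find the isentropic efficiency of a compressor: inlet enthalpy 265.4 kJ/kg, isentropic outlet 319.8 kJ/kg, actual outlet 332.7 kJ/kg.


dh_ideal = 319.8 - 265.4 = 54.4 kJ/kg
dh_actual = 332.7 - 265.4 = 67.3 kJ/kg
eta_s = dh_ideal / dh_actual = 54.4 / 67.3
eta_s = 0.8083

0.8083


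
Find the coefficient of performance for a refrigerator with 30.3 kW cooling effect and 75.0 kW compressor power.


COP = Q_evap / W
COP = 30.3 / 75.0
COP = 0.404

0.404


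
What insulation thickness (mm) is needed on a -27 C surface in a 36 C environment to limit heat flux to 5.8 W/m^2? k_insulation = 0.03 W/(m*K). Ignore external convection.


dT = 36 - (-27) = 63 K
thickness = k * dT / q_max * 1000
thickness = 0.03 * 63 / 5.8 * 1000
thickness = 325.9 mm

325.9


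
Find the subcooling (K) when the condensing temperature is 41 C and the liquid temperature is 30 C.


Subcooling = T_cond - T_liquid
Subcooling = 41 - 30
Subcooling = 11 K

11


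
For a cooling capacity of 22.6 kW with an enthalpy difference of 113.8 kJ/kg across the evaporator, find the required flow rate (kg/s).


m_dot = Q / dh
m_dot = 22.6 / 113.8
m_dot = 0.1986 kg/s

0.1986


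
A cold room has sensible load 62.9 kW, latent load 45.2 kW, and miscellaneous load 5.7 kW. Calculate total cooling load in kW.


Q_total = Q_s + Q_l + Q_misc
Q_total = 62.9 + 45.2 + 5.7
Q_total = 113.8 kW

113.8


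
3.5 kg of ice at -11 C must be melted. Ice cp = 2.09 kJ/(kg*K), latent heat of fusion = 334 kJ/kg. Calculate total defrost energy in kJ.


Sensible heat = cp * dT = 2.09 * 11 = 22.99 kJ/kg
Total per kg = 22.99 + 334 = 356.99 kJ/kg
Q = m * total = 3.5 * 356.99
Q = 1249.5 kJ

1249.5


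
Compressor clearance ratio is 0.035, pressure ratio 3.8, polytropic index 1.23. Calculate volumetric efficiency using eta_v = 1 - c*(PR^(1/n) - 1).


PR^(1/n) = 3.8^(1/1.23) = 2.96052531
eta_v = 1 - 0.035 * (2.96052531 - 1)
eta_v = 0.9314

0.9314


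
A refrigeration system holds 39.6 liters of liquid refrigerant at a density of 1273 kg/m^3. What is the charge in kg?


Charge = V * rho / 1000
Charge = 39.6 * 1273 / 1000
Charge = 50.41 kg

50.41


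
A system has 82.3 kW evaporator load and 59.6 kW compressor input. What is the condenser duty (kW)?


Q_cond = Q_evap + W
Q_cond = 82.3 + 59.6
Q_cond = 141.9 kW

141.9


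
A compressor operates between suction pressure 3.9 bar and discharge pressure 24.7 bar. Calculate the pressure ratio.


PR = P_high / P_low
PR = 24.7 / 3.9
PR = 6.333

6.333


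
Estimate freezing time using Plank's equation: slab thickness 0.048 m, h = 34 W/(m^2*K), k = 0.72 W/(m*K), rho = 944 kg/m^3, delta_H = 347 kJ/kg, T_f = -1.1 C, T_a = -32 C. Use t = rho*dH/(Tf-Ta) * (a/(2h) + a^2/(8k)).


dT = -1.1 - (-32) = 30.9 K
term1 = a/(2h) = 0.048/(2*34) = 0.0007058823529
term2 = a^2/(8k) = 0.048^2/(8*0.72) = 0.0004
t = rho*dH*1000/dT * (term1 + term2)
t = 944*347*1000/30.9 * (0.0007058823529 + 0.0004)
t = 11723 s

11723


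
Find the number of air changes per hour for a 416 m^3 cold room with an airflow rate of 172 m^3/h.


ACH = flow / volume
ACH = 172 / 416
ACH = 0.413

0.413


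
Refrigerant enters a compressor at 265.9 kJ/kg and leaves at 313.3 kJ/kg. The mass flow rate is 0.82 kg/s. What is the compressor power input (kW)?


dh = 313.3 - 265.9 = 47.4 kJ/kg
W = m_dot * dh = 0.82 * 47.4 = 38.87 kW

38.87


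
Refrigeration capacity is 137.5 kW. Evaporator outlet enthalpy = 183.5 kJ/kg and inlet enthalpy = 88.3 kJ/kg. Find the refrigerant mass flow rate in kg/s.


dh = 183.5 - 88.3 = 95.2 kJ/kg
m_dot = Q / dh = 137.5 / 95.2 = 1.4443 kg/s

1.4443


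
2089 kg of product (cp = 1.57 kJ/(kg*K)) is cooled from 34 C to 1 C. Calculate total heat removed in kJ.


dT = 34 - (1) = 33 K
Q = m * cp * dT = 2089 * 1.57 * 33
Q = 108231 kJ

108231


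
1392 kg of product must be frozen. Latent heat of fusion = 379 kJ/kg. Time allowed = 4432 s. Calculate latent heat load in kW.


Q_lat = m * h_fg / t
Q_lat = 1392 * 379 / 4432
Q_lat = 119.04 kW

119.04


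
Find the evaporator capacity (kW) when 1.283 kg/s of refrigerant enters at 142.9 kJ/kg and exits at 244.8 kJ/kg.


dh = 244.8 - 142.9 = 101.9 kJ/kg
Q_evap = m_dot * dh = 1.283 * 101.9
Q_evap = 130.74 kW

130.74


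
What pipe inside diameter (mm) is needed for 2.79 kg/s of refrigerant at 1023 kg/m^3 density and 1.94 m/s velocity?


A = m_dot / (rho * v) = 2.79 / (1023 * 1.94) = 0.001405810684 m^2
d = sqrt(4*A/pi) * 1000
d = 42.3 mm

42.3


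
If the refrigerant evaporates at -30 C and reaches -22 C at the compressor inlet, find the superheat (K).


Superheat = T_suction - T_evap
Superheat = -22 - (-30)
Superheat = 8 K

8


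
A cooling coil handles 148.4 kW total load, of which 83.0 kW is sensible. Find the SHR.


SHR = Q_sensible / Q_total
SHR = 83.0 / 148.4
SHR = 0.559

0.559


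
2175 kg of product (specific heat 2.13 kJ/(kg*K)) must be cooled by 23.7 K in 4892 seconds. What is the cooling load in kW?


Q = m * cp * dT / t
Q = 2175 * 2.13 * 23.7 / 4892
Q = 22.444 kW

22.444


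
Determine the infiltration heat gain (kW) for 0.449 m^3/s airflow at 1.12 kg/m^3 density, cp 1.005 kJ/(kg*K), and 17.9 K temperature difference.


Q = V_dot * rho * cp * dT
Q = 0.449 * 1.12 * 1.005 * 17.9
Q = 9.047 kW

9.047


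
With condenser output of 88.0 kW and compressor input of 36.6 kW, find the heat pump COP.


COP_hp = Q_cond / W
COP_hp = 88.0 / 36.6
COP_hp = 2.404

2.404


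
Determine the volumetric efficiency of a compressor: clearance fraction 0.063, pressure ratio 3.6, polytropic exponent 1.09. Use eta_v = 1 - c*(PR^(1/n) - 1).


PR^(1/n) = 3.6^(1/1.09) = 3.23868915
eta_v = 1 - 0.063 * (3.23868915 - 1)
eta_v = 0.859

0.859


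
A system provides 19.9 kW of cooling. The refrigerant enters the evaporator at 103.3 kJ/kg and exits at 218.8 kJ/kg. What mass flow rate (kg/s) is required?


dh = 218.8 - 103.3 = 115.5 kJ/kg
m_dot = Q / dh = 19.9 / 115.5 = 0.1723 kg/s

0.1723


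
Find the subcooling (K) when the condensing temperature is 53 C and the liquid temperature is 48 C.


Subcooling = T_cond - T_liquid
Subcooling = 53 - 48
Subcooling = 5 K

5


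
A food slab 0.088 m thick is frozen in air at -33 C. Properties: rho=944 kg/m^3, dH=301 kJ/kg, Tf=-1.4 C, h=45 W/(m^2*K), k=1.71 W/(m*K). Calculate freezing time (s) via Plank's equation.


dT = -1.4 - (-33) = 31.6 K
term1 = a/(2h) = 0.088/(2*45) = 0.0009777777778
term2 = a^2/(8k) = 0.088^2/(8*1.71) = 0.0005660818713
t = rho*dH*1000/dT * (term1 + term2)
t = 944*301*1000/31.6 * (0.0009777777778 + 0.0005660818713)
t = 13882 s

13882


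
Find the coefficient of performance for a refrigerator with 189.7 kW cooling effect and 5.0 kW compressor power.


COP = Q_evap / W
COP = 189.7 / 5.0
COP = 37.94

37.94


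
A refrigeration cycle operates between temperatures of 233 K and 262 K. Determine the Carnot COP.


dT = 262 - 233 = 29 K
COP_carnot = T_cold / dT = 233 / 29
COP_carnot = 8.034

8.034


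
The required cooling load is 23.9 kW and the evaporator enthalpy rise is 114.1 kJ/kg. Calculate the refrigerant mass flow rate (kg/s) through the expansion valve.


m_dot = Q / dh
m_dot = 23.9 / 114.1
m_dot = 0.2095 kg/s

0.2095


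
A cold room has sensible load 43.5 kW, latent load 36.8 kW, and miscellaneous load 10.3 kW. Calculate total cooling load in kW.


Q_total = Q_s + Q_l + Q_misc
Q_total = 43.5 + 36.8 + 10.3
Q_total = 90.6 kW

90.6


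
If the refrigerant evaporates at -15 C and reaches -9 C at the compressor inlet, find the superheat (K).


Superheat = T_suction - T_evap
Superheat = -9 - (-15)
Superheat = 6 K

6


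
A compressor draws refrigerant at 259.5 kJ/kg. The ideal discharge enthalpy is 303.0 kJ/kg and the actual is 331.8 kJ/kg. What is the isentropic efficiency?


dh_ideal = 303.0 - 259.5 = 43.5 kJ/kg
dh_actual = 331.8 - 259.5 = 72.3 kJ/kg
eta_s = dh_ideal / dh_actual = 43.5 / 72.3
eta_s = 0.6017

0.6017


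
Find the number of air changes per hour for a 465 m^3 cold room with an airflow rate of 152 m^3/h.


ACH = flow / volume
ACH = 152 / 465
ACH = 0.327

0.327


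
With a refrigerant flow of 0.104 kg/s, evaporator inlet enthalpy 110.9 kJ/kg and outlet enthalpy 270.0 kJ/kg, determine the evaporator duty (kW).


dh = 270.0 - 110.9 = 159.1 kJ/kg
Q_evap = m_dot * dh = 0.104 * 159.1
Q_evap = 16.55 kW

16.55


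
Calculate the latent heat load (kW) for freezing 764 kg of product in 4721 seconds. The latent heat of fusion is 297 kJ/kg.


Q_lat = m * h_fg / t
Q_lat = 764 * 297 / 4721
Q_lat = 48.06 kW

48.06


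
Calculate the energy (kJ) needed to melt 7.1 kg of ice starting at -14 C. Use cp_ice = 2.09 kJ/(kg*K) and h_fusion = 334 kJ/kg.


Sensible heat = cp * dT = 2.09 * 14 = 29.26 kJ/kg
Total per kg = 29.26 + 334 = 363.26 kJ/kg
Q = m * total = 7.1 * 363.26
Q = 2579.1 kJ

2579.1


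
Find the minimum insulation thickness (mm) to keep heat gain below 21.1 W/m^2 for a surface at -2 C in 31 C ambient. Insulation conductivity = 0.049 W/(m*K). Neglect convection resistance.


dT = 31 - (-2) = 33 K
thickness = k * dT / q_max * 1000
thickness = 0.049 * 33 / 21.1 * 1000
thickness = 76.6 mm

76.6


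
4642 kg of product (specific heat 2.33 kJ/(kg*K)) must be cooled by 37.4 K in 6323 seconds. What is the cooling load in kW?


Q = m * cp * dT / t
Q = 4642 * 2.33 * 37.4 / 6323
Q = 63.975 kW

63.975


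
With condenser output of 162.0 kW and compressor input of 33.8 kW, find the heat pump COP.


COP_hp = Q_cond / W
COP_hp = 162.0 / 33.8
COP_hp = 4.793

4.793


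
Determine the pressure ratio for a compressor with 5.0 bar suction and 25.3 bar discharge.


PR = P_high / P_low
PR = 25.3 / 5.0
PR = 5.06

5.06


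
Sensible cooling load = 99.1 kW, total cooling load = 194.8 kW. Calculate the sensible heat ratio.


SHR = Q_sensible / Q_total
SHR = 99.1 / 194.8
SHR = 0.509

0.509


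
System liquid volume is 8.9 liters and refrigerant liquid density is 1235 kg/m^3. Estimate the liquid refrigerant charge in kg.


Charge = V * rho / 1000
Charge = 8.9 * 1235 / 1000
Charge = 10.99 kg

10.99


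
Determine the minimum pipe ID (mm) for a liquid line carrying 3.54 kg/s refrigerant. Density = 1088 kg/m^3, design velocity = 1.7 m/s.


A = m_dot / (rho * v) = 3.54 / (1088 * 1.7) = 0.001913927336 m^2
d = sqrt(4*A/pi) * 1000
d = 49.4 mm

49.4


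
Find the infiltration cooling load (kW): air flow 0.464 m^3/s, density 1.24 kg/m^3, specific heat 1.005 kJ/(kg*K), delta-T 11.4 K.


Q = V_dot * rho * cp * dT
Q = 0.464 * 1.24 * 1.005 * 11.4
Q = 6.592 kW

6.592


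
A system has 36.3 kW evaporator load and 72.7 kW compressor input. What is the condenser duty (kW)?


Q_cond = Q_evap + W
Q_cond = 36.3 + 72.7
Q_cond = 109.0 kW

109.0


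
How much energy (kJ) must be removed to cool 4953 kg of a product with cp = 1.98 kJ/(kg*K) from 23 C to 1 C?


dT = 23 - (1) = 22 K
Q = m * cp * dT = 4953 * 1.98 * 22
Q = 215753 kJ

215753


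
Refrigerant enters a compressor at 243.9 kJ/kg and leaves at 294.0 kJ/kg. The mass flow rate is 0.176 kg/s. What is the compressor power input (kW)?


dh = 294.0 - 243.9 = 50.1 kJ/kg
W = m_dot * dh = 0.176 * 50.1 = 8.82 kW

8.82


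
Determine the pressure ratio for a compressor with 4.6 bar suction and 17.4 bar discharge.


PR = P_high / P_low
PR = 17.4 / 4.6
PR = 3.783

3.783


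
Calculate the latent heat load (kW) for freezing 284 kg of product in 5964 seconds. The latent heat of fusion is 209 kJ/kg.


Q_lat = m * h_fg / t
Q_lat = 284 * 209 / 5964
Q_lat = 9.95 kW

9.95


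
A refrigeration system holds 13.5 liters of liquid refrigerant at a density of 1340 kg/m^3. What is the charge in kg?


Charge = V * rho / 1000
Charge = 13.5 * 1340 / 1000
Charge = 18.09 kg

18.09


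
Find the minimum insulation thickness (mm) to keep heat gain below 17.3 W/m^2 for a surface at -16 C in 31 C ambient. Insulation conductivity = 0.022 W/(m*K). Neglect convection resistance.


dT = 31 - (-16) = 47 K
thickness = k * dT / q_max * 1000
thickness = 0.022 * 47 / 17.3 * 1000
thickness = 59.8 mm

59.8


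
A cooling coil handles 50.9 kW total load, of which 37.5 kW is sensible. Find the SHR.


SHR = Q_sensible / Q_total
SHR = 37.5 / 50.9
SHR = 0.737

0.737


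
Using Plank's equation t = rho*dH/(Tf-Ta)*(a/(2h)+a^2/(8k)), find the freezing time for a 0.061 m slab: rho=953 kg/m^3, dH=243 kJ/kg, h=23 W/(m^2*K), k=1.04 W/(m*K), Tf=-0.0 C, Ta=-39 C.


dT = -0.0 - (-39) = 39.0 K
term1 = a/(2h) = 0.061/(2*23) = 0.001326086957
term2 = a^2/(8k) = 0.061^2/(8*1.04) = 0.0004472355769
t = rho*dH*1000/dT * (term1 + term2)
t = 953*243*1000/39.0 * (0.001326086957 + 0.0004472355769)
t = 10530 s

10530


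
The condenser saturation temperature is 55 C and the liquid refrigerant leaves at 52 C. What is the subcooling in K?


Subcooling = T_cond - T_liquid
Subcooling = 55 - 52
Subcooling = 3 K

3


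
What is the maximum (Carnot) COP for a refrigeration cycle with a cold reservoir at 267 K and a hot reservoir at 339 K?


dT = 339 - 267 = 72 K
COP_carnot = T_cold / dT = 267 / 72
COP_carnot = 3.708

3.708


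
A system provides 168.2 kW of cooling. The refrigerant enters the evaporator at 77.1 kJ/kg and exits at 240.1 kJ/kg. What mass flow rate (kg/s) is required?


dh = 240.1 - 77.1 = 163.0 kJ/kg
m_dot = Q / dh = 168.2 / 163.0 = 1.0319 kg/s

1.0319


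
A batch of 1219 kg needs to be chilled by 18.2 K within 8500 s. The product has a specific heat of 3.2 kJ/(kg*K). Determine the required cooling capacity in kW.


Q = m * cp * dT / t
Q = 1219 * 3.2 * 18.2 / 8500
Q = 8.352 kW

8.352


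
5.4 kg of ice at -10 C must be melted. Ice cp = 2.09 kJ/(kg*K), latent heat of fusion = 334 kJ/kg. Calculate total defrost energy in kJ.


Sensible heat = cp * dT = 2.09 * 10 = 20.9 kJ/kg
Total per kg = 20.9 + 334 = 354.9 kJ/kg
Q = m * total = 5.4 * 354.9
Q = 1916.5 kJ

1916.5


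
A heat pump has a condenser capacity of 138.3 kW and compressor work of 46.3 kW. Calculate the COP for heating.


COP_hp = Q_cond / W
COP_hp = 138.3 / 46.3
COP_hp = 2.987

2.987


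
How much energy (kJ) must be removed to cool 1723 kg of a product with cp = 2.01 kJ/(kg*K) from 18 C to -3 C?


dT = 18 - (-3) = 21 K
Q = m * cp * dT = 1723 * 2.01 * 21
Q = 72728 kJ

72728


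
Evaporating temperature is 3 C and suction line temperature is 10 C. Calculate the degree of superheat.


Superheat = T_suction - T_evap
Superheat = 10 - (3)
Superheat = 7 K

7


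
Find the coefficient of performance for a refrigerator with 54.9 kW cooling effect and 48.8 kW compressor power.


COP = Q_evap / W
COP = 54.9 / 48.8
COP = 1.125

1.125


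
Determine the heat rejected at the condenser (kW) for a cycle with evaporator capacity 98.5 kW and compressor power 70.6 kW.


Q_cond = Q_evap + W
Q_cond = 98.5 + 70.6
Q_cond = 169.1 kW

169.1


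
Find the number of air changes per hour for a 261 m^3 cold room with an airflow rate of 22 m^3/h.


ACH = flow / volume
ACH = 22 / 261
ACH = 0.084

0.084


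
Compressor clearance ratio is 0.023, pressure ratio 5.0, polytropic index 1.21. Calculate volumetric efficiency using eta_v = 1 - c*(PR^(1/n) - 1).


PR^(1/n) = 5.0^(1/1.21) = 3.78147436
eta_v = 1 - 0.023 * (3.78147436 - 1)
eta_v = 0.936

0.936


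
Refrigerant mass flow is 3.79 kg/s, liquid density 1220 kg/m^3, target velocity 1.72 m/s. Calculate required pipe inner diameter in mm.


A = m_dot / (rho * v) = 3.79 / (1220 * 1.72) = 0.00180613801 m^2
d = sqrt(4*A/pi) * 1000
d = 48.0 mm

48.0


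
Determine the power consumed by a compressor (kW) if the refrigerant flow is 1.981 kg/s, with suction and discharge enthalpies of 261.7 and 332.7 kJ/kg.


dh = 332.7 - 261.7 = 71.0 kJ/kg
W = m_dot * dh = 1.981 * 71.0 = 140.65 kW

140.65
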